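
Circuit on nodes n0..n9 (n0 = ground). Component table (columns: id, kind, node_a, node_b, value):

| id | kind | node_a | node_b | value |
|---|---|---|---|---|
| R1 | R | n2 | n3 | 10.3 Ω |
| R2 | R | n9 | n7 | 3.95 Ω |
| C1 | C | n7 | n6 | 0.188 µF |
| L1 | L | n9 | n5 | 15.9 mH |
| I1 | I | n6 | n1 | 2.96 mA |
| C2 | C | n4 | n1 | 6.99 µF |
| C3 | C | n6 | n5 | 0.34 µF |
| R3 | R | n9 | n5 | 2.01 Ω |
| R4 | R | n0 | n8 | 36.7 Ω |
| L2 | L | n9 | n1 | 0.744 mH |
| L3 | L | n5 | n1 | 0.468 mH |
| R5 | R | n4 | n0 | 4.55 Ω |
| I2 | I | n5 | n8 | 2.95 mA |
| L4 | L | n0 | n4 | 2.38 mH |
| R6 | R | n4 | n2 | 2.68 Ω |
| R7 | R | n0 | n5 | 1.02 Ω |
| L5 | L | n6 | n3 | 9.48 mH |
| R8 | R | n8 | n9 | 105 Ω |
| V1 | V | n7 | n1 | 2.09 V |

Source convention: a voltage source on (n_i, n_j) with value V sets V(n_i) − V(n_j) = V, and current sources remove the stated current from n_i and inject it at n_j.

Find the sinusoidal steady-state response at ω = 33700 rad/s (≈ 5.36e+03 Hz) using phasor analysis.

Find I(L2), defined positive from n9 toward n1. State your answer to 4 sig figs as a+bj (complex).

0.004588-0.05953j A

Apply KCL at each of the 9 non-ground nodes and solve the resulting linear system.
Node n1: branches {I1, C2, L2, L3, V1} → V_1 = -1.065+0.05843j
Node n2: branches {R1, R6} → V_2 = -0.5945-0.5575j
Node n3: branches {R1, L5} → V_3 = -0.5610-0.5972j
Node n4: branches {C2, R5, L4, R6} → V_4 = -0.6032-0.5472j
Node n5: branches {L1, C3, R3, L3, I2, R7} → V_5 = 0.1369+0.1137j
Node n6: branches {C1, I1, C3, L5} → V_6 = 0.6694+0.4435j
Node n7: branches {R2, C1, V1} → V_7 = 1.025+0.05843j
Node n8: branches {R4, I2, R8} → V_8 = 0.1908+0.04493j
Node n9: branches {R2, L1, R3, L2, R8} → V_9 = 0.4270+0.1735j
Source currents: i(V1)=-0.1537+0.02687j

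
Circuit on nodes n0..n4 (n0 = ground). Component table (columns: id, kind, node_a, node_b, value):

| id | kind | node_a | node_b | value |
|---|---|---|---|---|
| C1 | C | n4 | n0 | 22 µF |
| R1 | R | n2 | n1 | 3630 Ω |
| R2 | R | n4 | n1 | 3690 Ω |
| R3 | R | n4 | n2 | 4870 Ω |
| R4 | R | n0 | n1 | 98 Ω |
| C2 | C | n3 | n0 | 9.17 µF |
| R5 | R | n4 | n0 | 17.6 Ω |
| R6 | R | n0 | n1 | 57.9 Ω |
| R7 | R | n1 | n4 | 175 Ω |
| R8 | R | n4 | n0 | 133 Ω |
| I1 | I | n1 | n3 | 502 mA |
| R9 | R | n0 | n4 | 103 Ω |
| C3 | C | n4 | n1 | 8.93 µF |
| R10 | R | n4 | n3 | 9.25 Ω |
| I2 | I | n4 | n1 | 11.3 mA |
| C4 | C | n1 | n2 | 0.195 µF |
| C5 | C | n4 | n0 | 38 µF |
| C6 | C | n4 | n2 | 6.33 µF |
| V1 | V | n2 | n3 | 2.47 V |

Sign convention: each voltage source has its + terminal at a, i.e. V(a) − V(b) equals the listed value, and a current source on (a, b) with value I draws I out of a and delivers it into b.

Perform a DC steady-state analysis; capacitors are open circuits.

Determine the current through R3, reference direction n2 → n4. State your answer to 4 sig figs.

MNA unknowns: 4 node voltages V₁..V_4 plus 1 source current (V1)
C1: Y=0.000 on G[4,0]
R1: Y=0.0002755 on G[2,1]
R2: Y=0.0002710 on G[4,1]
R3: Y=0.0002053 on G[4,2]
R4: Y=0.01020 on G[0,1]
C2: Y=0.000 on G[3,0]
R5: Y=0.05682 on G[4,0]
R6: Y=0.01727 on G[0,1]
R7: Y=0.005714 on G[1,4]
R8: Y=0.007519 on G[4,0]
I1: z[1]−=0.502, z[3]+=0.502
R9: Y=0.009709 on G[0,4]
C3: Y=0.000 on G[4,1]
R10: Y=0.1081 on G[4,3]
I2: z[4]−=0.0113, z[1]+=0.0113
C4: Y=0.000 on G[1,2]
C5: Y=0.000 on G[4,0]
C6: Y=0.000 on G[4,2]
V1: row V2−V3=2.47, i_V1 at 2,3
solve → V1=-13.55, V2=12.06, V3=9.594, V4=5.029
aux → i_V1=-0.008502

0.001445 A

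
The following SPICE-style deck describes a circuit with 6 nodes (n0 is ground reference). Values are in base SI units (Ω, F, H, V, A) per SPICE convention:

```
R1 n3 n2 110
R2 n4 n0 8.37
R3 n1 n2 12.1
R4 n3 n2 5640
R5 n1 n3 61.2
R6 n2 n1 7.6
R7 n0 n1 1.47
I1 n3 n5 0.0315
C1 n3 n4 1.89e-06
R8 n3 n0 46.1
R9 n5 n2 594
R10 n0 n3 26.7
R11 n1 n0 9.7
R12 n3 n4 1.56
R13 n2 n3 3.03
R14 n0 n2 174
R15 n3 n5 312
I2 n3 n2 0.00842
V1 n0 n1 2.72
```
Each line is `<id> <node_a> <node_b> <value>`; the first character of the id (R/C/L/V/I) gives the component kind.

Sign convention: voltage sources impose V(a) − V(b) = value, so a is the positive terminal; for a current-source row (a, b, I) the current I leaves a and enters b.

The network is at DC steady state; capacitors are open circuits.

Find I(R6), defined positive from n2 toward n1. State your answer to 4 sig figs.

0.1209 A

Element admittances at DC:
  Y(R1) = 0.009091 S between n3,n2
  Y(R2) = 0.1195 S between n4,n0
  Y(R3) = 0.08264 S between n1,n2
  Y(R4) = 0.0001773 S between n3,n2
  Y(R5) = 0.01634 S between n1,n3
  Y(R6) = 0.1316 S between n2,n1
  Y(R7) = 0.6803 S between n0,n1
  I1: injects 0.0315 A into n5 (from n3)
  Y(C1) = 0.000 S between n3,n4
  Y(R8) = 0.02169 S between n3,n0
  Y(R9) = 0.001684 S between n5,n2
  Y(R10) = 0.03745 S between n0,n3
  Y(R11) = 0.1031 S between n1,n0
  Y(R12) = 0.6410 S between n3,n4
  Y(R13) = 0.3300 S between n2,n3
  Y(R14) = 0.005747 S between n0,n2
  Y(R15) = 0.003205 S between n3,n5
  I2: injects 0.00842 A into n2 (from n3)
  V1: constraint V(n0)−V(n1) = 2.72
Assemble and solve the 6×6 MNA system:
  V(n1)=-2.720  V(n2)=-1.801  V(n3)=-1.310  V(n4)=-1.105  V(n5)=4.964
  i(V1)=-2.351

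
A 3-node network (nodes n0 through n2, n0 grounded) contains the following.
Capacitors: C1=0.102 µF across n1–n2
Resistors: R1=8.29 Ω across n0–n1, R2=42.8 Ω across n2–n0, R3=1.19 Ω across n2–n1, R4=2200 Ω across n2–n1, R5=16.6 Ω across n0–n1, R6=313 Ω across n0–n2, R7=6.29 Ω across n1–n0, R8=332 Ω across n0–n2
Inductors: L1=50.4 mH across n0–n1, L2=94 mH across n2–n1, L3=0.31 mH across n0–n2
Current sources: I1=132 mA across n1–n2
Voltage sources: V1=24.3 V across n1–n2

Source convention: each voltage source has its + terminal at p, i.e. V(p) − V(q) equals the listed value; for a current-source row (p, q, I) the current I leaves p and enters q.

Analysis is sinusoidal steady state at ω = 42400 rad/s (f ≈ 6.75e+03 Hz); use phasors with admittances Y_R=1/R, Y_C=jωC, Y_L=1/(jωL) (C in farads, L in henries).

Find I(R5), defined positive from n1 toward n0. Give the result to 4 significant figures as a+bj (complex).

Element admittances at ω=42400 rad/s:
  Y(C1) = 0.000+0.004325j S between n1,n2
  Y(R1) = 0.1206+0.000j S between n0,n1
  Y(R2) = 0.02336+0.000j S between n2,n0
  Y(R3) = 0.8403+0.000j S between n2,n1
  Y(R4) = 0.0004545+0.000j S between n2,n1
  Y(R5) = 0.06024+0.000j S between n0,n1
  Y(R6) = 0.003195+0.000j S between n0,n2
  Y(L1) = 0.000-0.0004680j S between n0,n1
  Y(R7) = 0.1590+0.000j S between n1,n0
  Y(L2) = 0.000-0.0002509j S between n2,n1
  Y(R8) = 0.003012+0.000j S between n0,n2
  Y(L3) = 0.000-0.07608j S between n0,n2
  I1: injects 0.132 A into n2 (from n1)
  V1: constraint V(n1)−V(n2) = 24.3
Assemble and solve the 3×3 MNA system:
  V(n1)=2.859-4.412j  V(n2)=-21.44-4.412j
  i(V1)=-21.53+1.402j

0.1723-0.2658j A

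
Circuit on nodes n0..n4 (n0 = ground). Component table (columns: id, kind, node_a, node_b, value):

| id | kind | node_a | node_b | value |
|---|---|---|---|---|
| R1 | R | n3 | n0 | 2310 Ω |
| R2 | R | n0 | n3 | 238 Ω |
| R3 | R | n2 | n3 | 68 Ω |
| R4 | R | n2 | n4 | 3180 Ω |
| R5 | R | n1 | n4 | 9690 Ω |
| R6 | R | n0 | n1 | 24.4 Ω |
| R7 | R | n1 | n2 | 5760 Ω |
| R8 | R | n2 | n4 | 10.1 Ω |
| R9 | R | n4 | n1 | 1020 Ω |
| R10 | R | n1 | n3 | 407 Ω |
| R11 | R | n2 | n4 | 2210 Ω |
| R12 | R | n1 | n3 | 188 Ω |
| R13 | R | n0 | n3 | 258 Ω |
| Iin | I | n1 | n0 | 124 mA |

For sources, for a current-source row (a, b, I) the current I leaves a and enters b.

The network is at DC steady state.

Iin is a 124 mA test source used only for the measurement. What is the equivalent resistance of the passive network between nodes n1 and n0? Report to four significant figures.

Element admittances at DC:
  Y(R1) = 0.0004329 S between n3,n0
  Y(R2) = 0.004202 S between n0,n3
  Y(R3) = 0.01471 S between n2,n3
  Y(R4) = 0.0003145 S between n2,n4
  Y(R5) = 0.0001032 S between n1,n4
  Y(R6) = 0.04098 S between n0,n1
  Y(R7) = 0.0001736 S between n1,n2
  Y(R8) = 0.09901 S between n2,n4
  Y(R9) = 0.0009804 S between n4,n1
  Y(R10) = 0.002457 S between n1,n3
  Y(R11) = 0.0004525 S between n2,n4
  Y(R12) = 0.005319 S between n1,n3
  Y(R13) = 0.003876 S between n0,n3
  Iin: injects 0.124 A into n0 (from n1)
Assemble and solve the 4×4 MNA system:
  V(n1)=-2.735  V(n2)=-1.504  V(n3)=-1.400  V(n4)=-1.517

R_eq = 22.06 Ω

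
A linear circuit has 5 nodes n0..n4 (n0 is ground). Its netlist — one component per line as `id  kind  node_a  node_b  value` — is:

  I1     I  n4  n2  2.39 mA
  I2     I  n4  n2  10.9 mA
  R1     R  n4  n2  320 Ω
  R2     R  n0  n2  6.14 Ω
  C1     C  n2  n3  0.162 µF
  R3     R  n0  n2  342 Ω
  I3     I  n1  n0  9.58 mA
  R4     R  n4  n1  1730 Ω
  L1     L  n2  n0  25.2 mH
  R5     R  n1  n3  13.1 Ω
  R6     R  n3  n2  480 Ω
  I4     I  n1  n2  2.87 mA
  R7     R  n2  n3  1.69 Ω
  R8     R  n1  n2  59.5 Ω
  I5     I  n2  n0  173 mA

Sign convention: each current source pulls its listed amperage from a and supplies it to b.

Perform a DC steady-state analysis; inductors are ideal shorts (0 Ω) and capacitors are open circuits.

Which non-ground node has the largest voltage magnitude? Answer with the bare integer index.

MNA unknowns: 4 node voltages V₁..V_4 plus 1 source current (L1)
I1: z[4]−=0.00239, z[2]+=0.00239
I2: z[4]−=0.0109, z[2]+=0.0109
R1: Y=0.003125 on G[4,2]
R2: Y=0.1629 on G[0,2]
C1: Y=0.000 on G[2,3]
R3: Y=0.002924 on G[0,2]
I3: z[1]−=0.00958, z[0]+=0.00958
R4: Y=0.0005780 on G[4,1]
L1: row V2−V0=0, i_L1 at 2,0
R5: Y=0.07634 on G[1,3]
R6: Y=0.002083 on G[3,2]
I4: z[1]−=0.00287, z[2]+=0.00287
R7: Y=0.5917 on G[2,3]
R8: Y=0.01681 on G[1,2]
I5: z[2]−=0.173, z[0]+=0.173
solve → V1=-0.1710, V2=0.000, V3=-0.01948, V4=-3.616
aux → i_L1=-0.1826

4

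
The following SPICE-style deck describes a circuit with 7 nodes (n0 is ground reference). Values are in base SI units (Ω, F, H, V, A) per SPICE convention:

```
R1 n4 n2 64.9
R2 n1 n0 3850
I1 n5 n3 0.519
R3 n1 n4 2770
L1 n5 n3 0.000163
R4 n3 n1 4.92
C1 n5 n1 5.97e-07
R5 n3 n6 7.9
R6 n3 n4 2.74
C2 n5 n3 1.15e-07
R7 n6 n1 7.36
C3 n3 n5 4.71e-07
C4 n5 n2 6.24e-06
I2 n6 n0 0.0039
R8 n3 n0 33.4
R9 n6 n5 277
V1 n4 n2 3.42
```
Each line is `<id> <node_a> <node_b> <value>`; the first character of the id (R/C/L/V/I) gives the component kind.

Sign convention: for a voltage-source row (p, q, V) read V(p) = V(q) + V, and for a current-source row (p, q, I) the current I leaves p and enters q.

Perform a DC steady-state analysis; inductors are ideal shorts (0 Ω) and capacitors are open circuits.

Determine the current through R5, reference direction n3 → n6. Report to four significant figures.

0.002324 A

Apply KCL at each of the 6 non-ground nodes and solve the resulting linear system.
Node n1: branches {R2, R3, R4, C1, R7} → V_1 = -0.1363
Node n2: branches {R1, C4, V1} → V_2 = -3.549
Node n3: branches {I1, L1, R4, R5, R6, C2, C3, R8} → V_3 = -0.1291
Node n4: branches {R1, R3, R6, V1} → V_4 = -0.1291
Node n5: branches {I1, L1, C1, C2, C3, C4, R9} → V_5 = -0.1291
Node n6: branches {R5, R7, I2, R9} → V_6 = -0.1474
Source currents: i(L1)=-0.5191, i(V1)=-0.05270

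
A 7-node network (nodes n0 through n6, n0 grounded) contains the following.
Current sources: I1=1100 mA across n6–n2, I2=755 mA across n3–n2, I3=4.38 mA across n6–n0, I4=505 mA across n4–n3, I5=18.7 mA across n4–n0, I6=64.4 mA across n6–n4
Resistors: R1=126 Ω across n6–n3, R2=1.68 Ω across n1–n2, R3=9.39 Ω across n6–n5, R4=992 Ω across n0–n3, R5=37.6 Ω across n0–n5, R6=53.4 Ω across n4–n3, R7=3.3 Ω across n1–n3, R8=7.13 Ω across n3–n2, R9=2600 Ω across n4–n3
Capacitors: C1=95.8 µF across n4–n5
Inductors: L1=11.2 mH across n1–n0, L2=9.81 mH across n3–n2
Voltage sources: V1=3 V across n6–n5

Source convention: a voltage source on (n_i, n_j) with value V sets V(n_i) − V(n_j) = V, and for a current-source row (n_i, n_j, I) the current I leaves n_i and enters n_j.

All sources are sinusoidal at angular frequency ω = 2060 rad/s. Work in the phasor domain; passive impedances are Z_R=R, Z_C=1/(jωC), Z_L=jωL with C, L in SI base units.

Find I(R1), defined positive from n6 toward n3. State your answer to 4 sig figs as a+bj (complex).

Apply KCL at each of the 6 non-ground nodes and solve the resulting linear system.
Node n1: branches {R2, L1, R7} → V_1 = 5.595+17.25j
Node n2: branches {I1, R2, I2, L2, R8} → V_2 = 7.722+17.33j
Node n3: branches {R1, I2, R4, I4, R6, L2, R7, R8, R9} → V_3 = 3.885+16.30j
Node n4: branches {C1, I4, I5, R6, R9, I6} → V_4 = -28.30+7.711j
Node n5: branches {R3, C1, R5, V1} → V_5 = -29.13+8.501j
Node n6: branches {I1, R1, R3, I3, I6, V1} → V_6 = -26.13+8.501j
Source currents: i(V1)=-1.250+0.06191j

-0.2382-0.06191j A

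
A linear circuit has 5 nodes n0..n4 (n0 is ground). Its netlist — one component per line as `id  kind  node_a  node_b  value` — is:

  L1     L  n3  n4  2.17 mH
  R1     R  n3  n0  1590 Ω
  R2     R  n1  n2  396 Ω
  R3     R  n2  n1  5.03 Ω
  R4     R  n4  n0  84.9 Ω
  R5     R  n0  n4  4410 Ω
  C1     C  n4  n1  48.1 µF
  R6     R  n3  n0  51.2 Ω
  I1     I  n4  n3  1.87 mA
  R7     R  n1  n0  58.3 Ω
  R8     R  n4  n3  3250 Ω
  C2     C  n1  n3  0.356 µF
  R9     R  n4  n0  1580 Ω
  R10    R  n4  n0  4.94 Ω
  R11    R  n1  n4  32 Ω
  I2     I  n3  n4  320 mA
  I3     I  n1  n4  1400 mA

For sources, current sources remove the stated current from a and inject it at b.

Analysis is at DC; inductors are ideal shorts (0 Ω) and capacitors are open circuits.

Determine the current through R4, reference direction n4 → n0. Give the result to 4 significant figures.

Apply KCL at each of the 4 non-ground nodes and solve the resulting linear system.
Node n1: branches {R2, R3, C1, R7, C2, R11, I3} → V_1 = -27.62
Node n2: branches {R2, R3} → V_2 = -27.62
Node n3: branches {L1, R1, R6, I1, R8, C2, I2} → V_3 = 2.014
Node n4: branches {L1, R4, R5, C1, I1, R8, R9, R10, R11, I2, I3} → V_4 = 2.014
Source currents: i(L1)=-0.3587

0.02373 A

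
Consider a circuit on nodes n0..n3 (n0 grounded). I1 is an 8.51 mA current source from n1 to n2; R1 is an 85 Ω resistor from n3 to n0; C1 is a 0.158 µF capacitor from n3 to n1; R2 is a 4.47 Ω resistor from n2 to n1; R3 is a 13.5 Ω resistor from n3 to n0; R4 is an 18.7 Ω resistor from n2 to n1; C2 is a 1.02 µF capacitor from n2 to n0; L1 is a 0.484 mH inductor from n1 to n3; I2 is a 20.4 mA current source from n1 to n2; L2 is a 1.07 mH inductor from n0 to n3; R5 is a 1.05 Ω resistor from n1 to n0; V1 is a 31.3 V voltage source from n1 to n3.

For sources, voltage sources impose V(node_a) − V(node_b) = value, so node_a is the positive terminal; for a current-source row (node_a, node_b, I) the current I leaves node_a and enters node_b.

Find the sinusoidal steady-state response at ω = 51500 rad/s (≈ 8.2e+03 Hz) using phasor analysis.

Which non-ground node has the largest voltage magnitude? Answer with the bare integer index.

Element admittances at ω=51500 rad/s:
  I1: injects 0.00851 A into n2 (from n1)
  Y(R1) = 0.01176+0.000j S between n3,n0
  Y(C1) = 0.000+0.008137j S between n3,n1
  Y(R2) = 0.2237+0.000j S between n2,n1
  Y(R3) = 0.07407+0.000j S between n3,n0
  Y(R4) = 0.05348+0.000j S between n2,n1
  Y(C2) = 0.000+0.05253j S between n2,n0
  Y(L1) = 0.000-0.04012j S between n1,n3
  I2: injects 0.0204 A into n2 (from n1)
  Y(L2) = 0.000-0.01815j S between n0,n3
  Y(R5) = 0.9524+0.000j S between n1,n0
  V1: constraint V(n1)−V(n3) = 31.3
Assemble and solve the 4×4 MNA system:
  V(n1)=2.544-0.6262j  V(n2)=2.442-1.089j  V(n3)=-28.76-0.6262j
  i(V1)=-2.480+1.469j

3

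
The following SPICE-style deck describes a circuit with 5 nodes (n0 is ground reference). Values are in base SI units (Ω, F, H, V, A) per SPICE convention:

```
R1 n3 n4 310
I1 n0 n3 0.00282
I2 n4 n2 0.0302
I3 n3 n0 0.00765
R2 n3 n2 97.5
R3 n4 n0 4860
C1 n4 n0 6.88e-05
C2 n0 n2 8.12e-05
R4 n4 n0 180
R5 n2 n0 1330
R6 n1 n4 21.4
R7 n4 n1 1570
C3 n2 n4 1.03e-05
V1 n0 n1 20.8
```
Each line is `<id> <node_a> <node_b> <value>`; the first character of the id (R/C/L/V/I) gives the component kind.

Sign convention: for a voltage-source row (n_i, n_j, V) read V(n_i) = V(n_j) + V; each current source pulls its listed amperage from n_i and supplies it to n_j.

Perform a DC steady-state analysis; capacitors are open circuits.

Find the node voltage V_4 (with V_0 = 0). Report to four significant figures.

Element admittances at DC:
  Y(R1) = 0.003226 S between n3,n4
  I1: injects 0.00282 A into n3 (from n0)
  I2: injects 0.0302 A into n2 (from n4)
  I3: injects 0.00765 A into n0 (from n3)
  Y(R2) = 0.01026 S between n3,n2
  Y(R3) = 0.0002058 S between n4,n0
  Y(C1) = 0.000 S between n4,n0
  Y(C2) = 0.000 S between n0,n2
  Y(R4) = 0.005556 S between n4,n0
  Y(R5) = 0.0007519 S between n2,n0
  Y(R6) = 0.04673 S between n1,n4
  Y(R7) = 0.0006369 S between n4,n1
  Y(C3) = 0.000 S between n2,n4
  V1: constraint V(n0)−V(n1) = 20.8
Assemble and solve the 5×5 MNA system:
  V(n1)=-20.80  V(n2)=-5.926  V(n3)=-9.305  V(n4)=-18.55
  i(V1)=-0.1065

-18.55 V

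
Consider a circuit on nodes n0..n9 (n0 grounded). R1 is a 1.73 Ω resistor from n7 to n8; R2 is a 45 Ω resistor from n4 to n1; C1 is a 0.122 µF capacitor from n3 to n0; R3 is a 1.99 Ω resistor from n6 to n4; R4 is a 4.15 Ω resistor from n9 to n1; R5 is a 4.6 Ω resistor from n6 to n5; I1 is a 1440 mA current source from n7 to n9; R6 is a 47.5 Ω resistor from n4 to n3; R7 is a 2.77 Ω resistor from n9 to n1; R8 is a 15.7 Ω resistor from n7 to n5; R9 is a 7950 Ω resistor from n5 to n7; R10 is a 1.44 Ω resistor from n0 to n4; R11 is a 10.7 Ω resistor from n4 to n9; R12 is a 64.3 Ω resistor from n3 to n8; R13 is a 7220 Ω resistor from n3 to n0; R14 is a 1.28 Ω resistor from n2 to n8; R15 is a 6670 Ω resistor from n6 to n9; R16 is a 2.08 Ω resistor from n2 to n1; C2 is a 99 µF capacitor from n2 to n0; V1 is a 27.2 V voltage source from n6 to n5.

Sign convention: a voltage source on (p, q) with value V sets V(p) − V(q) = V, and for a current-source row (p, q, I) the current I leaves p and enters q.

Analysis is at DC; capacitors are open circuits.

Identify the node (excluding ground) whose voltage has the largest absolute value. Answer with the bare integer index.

5

Apply KCL at each of the 9 non-ground nodes and solve the resulting linear system.
Node n1: branches {R2, R4, R7, R16} → V_1 = -6.572
Node n2: branches {R14, R16, C2} → V_2 = -10.58
Node n3: branches {C1, R6, R12, R13} → V_3 = -5.519
Node n4: branches {R2, R3, R6, R10, R11} → V_4 = 0.001101
Node n5: branches {R5, R8, R9, V1} → V_5 = -26.00
Node n6: branches {R3, R5, R15, V1} → V_6 = 1.197
Node n7: branches {R1, I1, R8, R9} → V_7 = -16.57
Node n8: branches {R1, R12, R14} → V_8 = -13.04
Node n9: branches {R4, I1, R7, R11, R15} → V_9 = -3.617
Source currents: i(V1)=-6.515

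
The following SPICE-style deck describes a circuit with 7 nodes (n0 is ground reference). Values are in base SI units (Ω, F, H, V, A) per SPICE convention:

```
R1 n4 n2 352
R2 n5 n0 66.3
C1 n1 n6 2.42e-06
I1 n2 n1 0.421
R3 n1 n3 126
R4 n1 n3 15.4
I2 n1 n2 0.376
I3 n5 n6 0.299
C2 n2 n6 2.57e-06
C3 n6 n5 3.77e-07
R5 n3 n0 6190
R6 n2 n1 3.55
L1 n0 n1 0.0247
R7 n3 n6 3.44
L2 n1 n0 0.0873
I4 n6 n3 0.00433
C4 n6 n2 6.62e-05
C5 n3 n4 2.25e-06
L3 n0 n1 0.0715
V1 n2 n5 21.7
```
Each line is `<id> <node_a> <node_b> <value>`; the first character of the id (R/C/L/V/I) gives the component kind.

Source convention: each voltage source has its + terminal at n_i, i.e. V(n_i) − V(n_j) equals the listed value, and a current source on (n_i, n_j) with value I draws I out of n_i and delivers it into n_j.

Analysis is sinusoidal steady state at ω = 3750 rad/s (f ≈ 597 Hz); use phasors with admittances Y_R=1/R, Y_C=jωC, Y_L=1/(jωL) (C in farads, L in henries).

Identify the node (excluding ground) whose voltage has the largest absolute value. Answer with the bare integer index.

Apply KCL at each of the 6 non-ground nodes and solve the resulting linear system.
Node n1: branches {C1, I1, R3, R4, I2, R6, L1, L2, L3} → V_1 = 8.908+10.59j
Node n2: branches {R1, I1, I2, C2, R6, C4, V1} → V_2 = 9.261+10.28j
Node n3: branches {R3, R4, R5, R7, I4, C5} → V_3 = 9.319+9.556j
Node n4: branches {R1, C5} → V_4 = 9.532+9.648j
Node n5: branches {R2, I3, C3, V1} → V_5 = -12.44+10.28j
Node n6: branches {C1, I3, C2, C3, R7, I4, C4} → V_6 = 9.415+9.297j
Source currents: i(V1)=0.1100+0.1242j

5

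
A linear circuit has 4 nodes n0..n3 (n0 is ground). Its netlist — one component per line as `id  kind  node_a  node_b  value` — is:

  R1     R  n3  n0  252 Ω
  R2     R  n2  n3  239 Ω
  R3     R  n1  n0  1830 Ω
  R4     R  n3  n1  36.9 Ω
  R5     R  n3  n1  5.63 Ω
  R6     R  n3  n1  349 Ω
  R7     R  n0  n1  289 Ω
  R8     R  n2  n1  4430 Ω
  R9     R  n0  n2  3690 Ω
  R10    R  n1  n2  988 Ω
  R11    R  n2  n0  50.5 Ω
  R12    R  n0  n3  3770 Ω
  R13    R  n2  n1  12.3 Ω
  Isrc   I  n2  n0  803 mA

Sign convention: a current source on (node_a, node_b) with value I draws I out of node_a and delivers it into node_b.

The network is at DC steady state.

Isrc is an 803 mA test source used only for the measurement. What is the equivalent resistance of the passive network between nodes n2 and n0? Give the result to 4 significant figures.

R_eq = 36.31 Ω

Apply KCL at each of the 3 non-ground nodes and solve the resulting linear system.
Node n1: branches {R3, R4, R5, R6, R7, R8, R10, R13} → V_1 = -26.67
Node n2: branches {R2, R8, R9, R10, R11, R13, Isrc} → V_2 = -29.16
Node n3: branches {R1, R2, R4, R5, R6, R12} → V_3 = -26.19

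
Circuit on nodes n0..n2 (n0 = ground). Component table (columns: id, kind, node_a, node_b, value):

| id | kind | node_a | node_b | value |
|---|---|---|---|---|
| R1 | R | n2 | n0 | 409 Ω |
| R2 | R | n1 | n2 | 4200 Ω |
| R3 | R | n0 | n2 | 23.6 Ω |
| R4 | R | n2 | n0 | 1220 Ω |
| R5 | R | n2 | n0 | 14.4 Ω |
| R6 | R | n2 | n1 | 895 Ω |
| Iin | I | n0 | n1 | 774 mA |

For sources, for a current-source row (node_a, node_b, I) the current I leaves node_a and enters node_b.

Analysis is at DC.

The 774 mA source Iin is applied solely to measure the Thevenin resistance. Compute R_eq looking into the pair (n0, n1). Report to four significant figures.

Apply KCL at each of the 2 non-ground nodes and solve the resulting linear system.
Node n1: branches {R2, R6, Iin} → V_1 = 577.8
Node n2: branches {R1, R2, R3, R4, R5, R6} → V_2 = 6.726

R_eq = 746.5 Ω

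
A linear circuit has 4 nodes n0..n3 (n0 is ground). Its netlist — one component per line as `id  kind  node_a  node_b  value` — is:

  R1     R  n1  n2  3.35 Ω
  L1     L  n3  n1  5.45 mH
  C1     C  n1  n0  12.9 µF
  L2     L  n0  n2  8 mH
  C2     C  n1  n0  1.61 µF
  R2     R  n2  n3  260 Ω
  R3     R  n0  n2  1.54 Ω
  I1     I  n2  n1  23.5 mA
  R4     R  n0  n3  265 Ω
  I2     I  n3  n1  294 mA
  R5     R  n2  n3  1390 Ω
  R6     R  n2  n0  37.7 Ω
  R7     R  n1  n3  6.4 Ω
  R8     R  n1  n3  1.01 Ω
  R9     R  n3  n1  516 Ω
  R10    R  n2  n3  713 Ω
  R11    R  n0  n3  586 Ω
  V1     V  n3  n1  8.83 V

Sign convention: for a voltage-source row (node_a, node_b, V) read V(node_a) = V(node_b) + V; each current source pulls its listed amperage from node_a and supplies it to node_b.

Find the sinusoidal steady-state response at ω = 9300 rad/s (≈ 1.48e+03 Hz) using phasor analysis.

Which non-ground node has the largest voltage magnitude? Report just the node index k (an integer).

Apply KCL at each of the 3 non-ground nodes and solve the resulting linear system.
Node n1: branches {R1, L1, C1, C2, I1, I2, R7, R8, R9, V1} → V_1 = -0.2294+0.1429j
Node n2: branches {R1, L2, R2, R3, I1, R5, R6, R10} → V_2 = -0.04207+0.04381j
Node n3: branches {L1, R2, R4, I2, R5, R7, R8, R9, R10, R11, V1} → V_3 = 8.601+0.1429j
Source currents: i(V1)=-10.53+0.1728j

3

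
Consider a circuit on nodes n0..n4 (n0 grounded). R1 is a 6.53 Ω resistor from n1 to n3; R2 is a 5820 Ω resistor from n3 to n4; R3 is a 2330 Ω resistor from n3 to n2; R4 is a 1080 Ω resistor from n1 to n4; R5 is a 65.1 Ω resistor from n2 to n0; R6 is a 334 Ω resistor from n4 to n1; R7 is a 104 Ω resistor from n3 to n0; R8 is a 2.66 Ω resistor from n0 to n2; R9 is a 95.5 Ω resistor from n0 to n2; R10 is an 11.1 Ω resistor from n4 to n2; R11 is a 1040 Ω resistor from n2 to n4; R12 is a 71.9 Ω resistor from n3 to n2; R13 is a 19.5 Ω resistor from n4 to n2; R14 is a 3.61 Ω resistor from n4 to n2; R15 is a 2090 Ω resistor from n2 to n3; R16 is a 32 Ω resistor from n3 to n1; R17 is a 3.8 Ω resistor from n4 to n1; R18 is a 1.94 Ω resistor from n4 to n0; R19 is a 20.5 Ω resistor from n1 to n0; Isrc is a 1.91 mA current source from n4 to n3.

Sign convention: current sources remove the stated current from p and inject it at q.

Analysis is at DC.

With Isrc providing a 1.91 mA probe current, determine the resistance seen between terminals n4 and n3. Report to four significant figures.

R_eq = 7.183 Ω

Apply KCL at each of the 4 non-ground nodes and solve the resulting linear system.
Node n1: branches {R1, R4, R6, R16, R17, R19} → V_1 = 0.004504
Node n2: branches {R3, R5, R8, R9, R10, R11, R12, R13, R14, R15} → V_2 = -7.489e-05
Node n3: branches {R1, R2, R3, R7, R12, R15, R16, Isrc} → V_3 = 0.01311
Node n4: branches {R2, R4, R6, R10, R11, R13, R14, R17, R18, Isrc} → V_4 = -0.0006124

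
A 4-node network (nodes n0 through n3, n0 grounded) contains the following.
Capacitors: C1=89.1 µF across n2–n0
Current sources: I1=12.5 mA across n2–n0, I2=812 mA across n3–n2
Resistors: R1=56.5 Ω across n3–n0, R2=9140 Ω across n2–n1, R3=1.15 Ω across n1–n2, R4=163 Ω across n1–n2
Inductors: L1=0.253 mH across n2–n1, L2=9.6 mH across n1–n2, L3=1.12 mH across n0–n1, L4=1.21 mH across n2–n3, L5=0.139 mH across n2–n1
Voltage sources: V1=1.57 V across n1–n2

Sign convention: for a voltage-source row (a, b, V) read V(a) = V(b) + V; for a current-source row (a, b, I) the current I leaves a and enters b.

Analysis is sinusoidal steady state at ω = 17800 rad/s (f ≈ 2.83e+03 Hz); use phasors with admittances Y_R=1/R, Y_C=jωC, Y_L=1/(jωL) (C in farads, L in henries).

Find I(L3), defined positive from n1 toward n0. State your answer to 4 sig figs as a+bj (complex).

Apply KCL at each of the 3 non-ground nodes and solve the resulting linear system.
Node n1: branches {L1, R2, R3, L2, L3, R4, L5, V1} → V_1 = 1.799-0.05686j
Node n2: branches {C1, I1, L1, R2, R3, L2, L4, I2, R4, L5, V1} → V_2 = 0.2287-0.05686j
Node n3: branches {R1, L4, I2} → V_3 = -5.640-15.40j
Source currents: i(V1)=-1.372+1.083j

-0.002852-0.09022j A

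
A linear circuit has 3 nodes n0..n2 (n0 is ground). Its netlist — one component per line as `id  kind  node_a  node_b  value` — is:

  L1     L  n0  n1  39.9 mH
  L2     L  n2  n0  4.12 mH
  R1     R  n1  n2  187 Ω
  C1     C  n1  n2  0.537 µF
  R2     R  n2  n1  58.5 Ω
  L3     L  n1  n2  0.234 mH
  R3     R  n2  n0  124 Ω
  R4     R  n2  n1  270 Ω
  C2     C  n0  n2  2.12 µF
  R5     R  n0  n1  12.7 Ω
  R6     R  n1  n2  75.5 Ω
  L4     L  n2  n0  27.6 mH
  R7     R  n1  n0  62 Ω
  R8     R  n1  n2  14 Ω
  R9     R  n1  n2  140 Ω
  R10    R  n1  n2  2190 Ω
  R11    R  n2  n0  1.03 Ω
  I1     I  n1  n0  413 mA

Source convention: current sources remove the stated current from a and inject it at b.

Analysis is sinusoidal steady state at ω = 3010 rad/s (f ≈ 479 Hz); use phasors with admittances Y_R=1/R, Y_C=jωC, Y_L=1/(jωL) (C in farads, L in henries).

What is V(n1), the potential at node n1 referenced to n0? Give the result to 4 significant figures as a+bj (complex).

-0.4156-0.2695j V

Apply KCL at each of the 2 non-ground nodes and solve the resulting linear system.
Node n1: branches {L1, R1, C1, R2, L3, R4, R5, R6, R7, R8, R9, R10, I1} → V_1 = -0.4156-0.2695j
Node n2: branches {L2, R1, C1, R2, L3, R3, R4, C2, R6, L4, R8, R9, R10, R11} → V_2 = -0.3784-0.01077j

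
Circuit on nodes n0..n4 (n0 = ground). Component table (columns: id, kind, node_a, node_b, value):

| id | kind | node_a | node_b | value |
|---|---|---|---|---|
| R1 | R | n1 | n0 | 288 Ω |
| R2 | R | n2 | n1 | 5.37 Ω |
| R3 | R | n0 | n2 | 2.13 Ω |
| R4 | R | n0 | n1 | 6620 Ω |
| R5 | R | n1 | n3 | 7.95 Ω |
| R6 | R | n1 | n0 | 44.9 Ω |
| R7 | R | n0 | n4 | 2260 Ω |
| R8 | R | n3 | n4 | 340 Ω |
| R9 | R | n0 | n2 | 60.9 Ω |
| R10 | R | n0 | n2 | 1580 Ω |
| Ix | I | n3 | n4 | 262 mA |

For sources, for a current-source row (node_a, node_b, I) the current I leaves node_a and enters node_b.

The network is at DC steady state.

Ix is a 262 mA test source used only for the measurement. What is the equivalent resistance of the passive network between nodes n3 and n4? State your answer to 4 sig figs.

Apply KCL at each of the 4 non-ground nodes and solve the resulting linear system.
Node n1: branches {R1, R2, R4, R5, R6} → V_1 = -0.2122
Node n2: branches {R2, R3, R9, R10} → V_2 = -0.05874
Node n3: branches {R5, R8, Ix} → V_3 = -0.4831
Node n4: branches {R7, R8, Ix} → V_4 = 77.01

R_eq = 295.8 Ω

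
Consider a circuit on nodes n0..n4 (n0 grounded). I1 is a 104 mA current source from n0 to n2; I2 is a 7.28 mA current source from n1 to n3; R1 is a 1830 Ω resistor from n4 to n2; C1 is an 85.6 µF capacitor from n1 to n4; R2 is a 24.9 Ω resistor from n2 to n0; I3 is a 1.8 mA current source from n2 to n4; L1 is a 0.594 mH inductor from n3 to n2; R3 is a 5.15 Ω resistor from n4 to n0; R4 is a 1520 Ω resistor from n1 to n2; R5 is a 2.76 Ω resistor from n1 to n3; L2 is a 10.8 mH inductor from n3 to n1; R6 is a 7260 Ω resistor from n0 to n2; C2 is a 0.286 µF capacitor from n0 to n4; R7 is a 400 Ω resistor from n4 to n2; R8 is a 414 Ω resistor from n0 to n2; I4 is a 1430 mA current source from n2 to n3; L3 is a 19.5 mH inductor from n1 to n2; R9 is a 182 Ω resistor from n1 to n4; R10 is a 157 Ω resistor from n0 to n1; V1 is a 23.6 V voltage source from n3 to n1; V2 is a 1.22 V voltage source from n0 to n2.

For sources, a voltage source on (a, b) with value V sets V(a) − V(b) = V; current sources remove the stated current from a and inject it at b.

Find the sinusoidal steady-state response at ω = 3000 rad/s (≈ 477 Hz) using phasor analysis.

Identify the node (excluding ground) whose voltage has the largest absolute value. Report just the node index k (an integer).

1

Apply KCL at each of the 4 non-ground nodes and solve the resulting linear system.
Node n1: branches {I2, C1, R4, R5, L2, L3, R9, R10, V1} → V_1 = -26.10+9.949j
Node n2: branches {I1, R1, R2, I3, L1, R4, R6, R7, R8, I4, L3, V2} → V_2 = -1.220+0.000j
Node n3: branches {I2, L1, R5, L2, I4, V1} → V_3 = -2.501+9.949j
Node n4: branches {R1, C1, I3, R3, C2, R7, R9} → V_4 = -21.03-6.066j
Source currents: i(V1)=-12.70+0.009282j, i(V2)=-4.401-1.133j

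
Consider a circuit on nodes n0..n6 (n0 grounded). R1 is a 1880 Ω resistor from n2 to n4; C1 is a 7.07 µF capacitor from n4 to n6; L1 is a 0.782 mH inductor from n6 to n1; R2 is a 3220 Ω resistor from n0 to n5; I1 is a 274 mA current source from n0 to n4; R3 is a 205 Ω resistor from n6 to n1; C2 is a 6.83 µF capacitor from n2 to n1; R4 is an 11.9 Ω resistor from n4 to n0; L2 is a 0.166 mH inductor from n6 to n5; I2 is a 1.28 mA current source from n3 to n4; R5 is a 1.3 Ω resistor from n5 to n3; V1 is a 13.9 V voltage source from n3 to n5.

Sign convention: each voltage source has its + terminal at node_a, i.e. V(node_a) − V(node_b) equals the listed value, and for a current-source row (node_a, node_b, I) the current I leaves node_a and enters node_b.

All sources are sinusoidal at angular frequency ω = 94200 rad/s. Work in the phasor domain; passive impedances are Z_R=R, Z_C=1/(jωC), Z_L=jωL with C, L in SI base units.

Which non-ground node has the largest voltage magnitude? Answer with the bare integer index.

MNA unknowns: 6 node voltages V₁..V_6 plus 1 source current (V1)
R1: Y=0.0005319+0.000j on G[2,4]
C1: Y=0.000+0.6660j on G[4,6]
L1: Y=0.000-0.01358j on G[6,1]
R2: Y=0.0003106+0.000j on G[0,5]
I1: z[0]−=0.274, z[4]+=0.274
R3: Y=0.004878+0.000j on G[6,1]
C2: Y=0.000+0.6434j on G[2,1]
R4: Y=0.08403+0.000j on G[4,0]
L2: Y=0.000-0.06395j on G[6,5]
I2: z[3]−=0.00128, z[4]+=0.00128
R5: Y=0.7692+0.000j on G[5,3]
V1: row V3−V5=13.9, i_V1 at 3,5
solve → V1=3.249+0.003509j, V2=3.249+0.003509j, V3=17.15-0.03224j, V4=3.249+0.0001191j, V5=3.248-0.03224j, V6=3.249+0.003556j
aux → i_V1=-10.69+0.000j

3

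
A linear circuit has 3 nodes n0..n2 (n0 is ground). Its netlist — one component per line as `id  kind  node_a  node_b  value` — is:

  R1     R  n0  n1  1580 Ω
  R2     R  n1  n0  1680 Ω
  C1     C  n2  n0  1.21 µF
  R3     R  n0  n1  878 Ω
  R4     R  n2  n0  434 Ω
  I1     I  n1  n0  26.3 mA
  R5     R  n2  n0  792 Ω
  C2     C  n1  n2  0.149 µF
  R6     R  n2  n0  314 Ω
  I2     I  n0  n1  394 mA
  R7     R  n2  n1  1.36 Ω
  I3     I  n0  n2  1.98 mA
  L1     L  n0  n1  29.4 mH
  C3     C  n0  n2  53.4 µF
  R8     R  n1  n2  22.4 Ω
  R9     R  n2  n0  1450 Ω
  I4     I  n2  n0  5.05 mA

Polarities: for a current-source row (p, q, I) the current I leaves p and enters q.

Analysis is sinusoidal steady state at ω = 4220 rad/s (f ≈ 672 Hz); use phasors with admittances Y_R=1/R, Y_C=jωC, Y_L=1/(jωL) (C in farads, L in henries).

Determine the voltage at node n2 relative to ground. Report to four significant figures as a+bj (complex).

0.08941-1.630j V

MNA unknowns: 2 node voltages V₁..V_2
R1: Y=0.0006329+0.000j on G[0,1]
R2: Y=0.0005952+0.000j on G[1,0]
C1: Y=0.000+0.005106j on G[2,0]
R3: Y=0.001139+0.000j on G[0,1]
R4: Y=0.002304+0.000j on G[2,0]
I1: z[1]−=0.0263, z[0]+=0.0263
R5: Y=0.001263+0.000j on G[2,0]
C2: Y=0.000+0.0006288j on G[1,2]
R6: Y=0.003185+0.000j on G[2,0]
I2: z[0]−=0.394, z[1]+=0.394
R7: Y=0.7353+0.000j on G[2,1]
I3: z[0]−=0.00198, z[2]+=0.00198
L1: Y=0.000-0.008060j on G[0,1]
C3: Y=0.000+0.2253j on G[0,2]
R8: Y=0.04464+0.000j on G[1,2]
R9: Y=0.0006897+0.000j on G[2,0]
I4: z[2]−=0.00505, z[0]+=0.00505
solve → V1=0.5759-1.620j, V2=0.08941-1.630j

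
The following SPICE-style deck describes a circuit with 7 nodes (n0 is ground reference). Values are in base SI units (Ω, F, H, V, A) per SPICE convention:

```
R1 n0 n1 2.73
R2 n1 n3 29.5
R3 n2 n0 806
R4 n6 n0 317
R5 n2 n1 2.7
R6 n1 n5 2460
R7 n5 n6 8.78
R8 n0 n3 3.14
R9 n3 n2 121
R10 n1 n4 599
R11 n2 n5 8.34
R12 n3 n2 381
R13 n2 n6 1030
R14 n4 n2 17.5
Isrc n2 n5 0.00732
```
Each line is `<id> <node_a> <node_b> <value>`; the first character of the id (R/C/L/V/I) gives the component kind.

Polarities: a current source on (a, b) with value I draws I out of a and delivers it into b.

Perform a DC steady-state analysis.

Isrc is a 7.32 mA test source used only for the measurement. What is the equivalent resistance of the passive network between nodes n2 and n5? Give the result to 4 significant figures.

R_eq = 8.049 Ω

Element admittances at DC:
  Y(R1) = 0.3663 S between n0,n1
  Y(R2) = 0.03390 S between n1,n3
  Y(R3) = 0.001241 S between n2,n0
  Y(R4) = 0.003155 S between n6,n0
  Y(R5) = 0.3704 S between n2,n1
  Y(R6) = 0.0004065 S between n1,n5
  Y(R7) = 0.1139 S between n5,n6
  Y(R8) = 0.3185 S between n0,n3
  Y(R9) = 0.008264 S between n3,n2
  Y(R10) = 0.001669 S between n1,n4
  Y(R11) = 0.1199 S between n2,n5
  Y(R12) = 0.002625 S between n3,n2
  Y(R13) = 0.0009709 S between n2,n6
  Y(R14) = 0.05714 S between n4,n2
  Isrc: injects 0.00732 A into n5 (from n2)
Assemble and solve the 6×6 MNA system:
  V(n1)=-0.0004204  V(n2)=-0.0009303  V(n3)=-6.711e-05  V(n4)=-0.0009158  V(n5)=0.05799  V(n6)=0.05595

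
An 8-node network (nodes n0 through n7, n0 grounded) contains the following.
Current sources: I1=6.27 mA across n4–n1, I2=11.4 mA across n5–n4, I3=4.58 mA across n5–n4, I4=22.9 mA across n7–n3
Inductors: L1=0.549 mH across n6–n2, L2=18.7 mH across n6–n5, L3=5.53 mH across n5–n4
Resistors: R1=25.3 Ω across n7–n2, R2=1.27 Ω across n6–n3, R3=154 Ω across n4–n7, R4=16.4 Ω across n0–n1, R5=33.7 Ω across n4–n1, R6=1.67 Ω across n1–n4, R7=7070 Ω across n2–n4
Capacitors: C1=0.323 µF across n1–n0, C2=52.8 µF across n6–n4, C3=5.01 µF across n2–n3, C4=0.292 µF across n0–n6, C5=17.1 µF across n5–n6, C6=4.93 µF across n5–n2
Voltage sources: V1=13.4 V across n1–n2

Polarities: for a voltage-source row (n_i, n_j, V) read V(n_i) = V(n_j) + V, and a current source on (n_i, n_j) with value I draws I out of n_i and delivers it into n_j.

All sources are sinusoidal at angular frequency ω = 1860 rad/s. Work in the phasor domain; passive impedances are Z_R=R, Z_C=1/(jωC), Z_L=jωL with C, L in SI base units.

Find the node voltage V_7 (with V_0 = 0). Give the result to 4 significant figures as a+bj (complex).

-12.09-0.2201j V

Apply KCL at each of the 7 non-ground nodes and solve the resulting linear system.
Node n1: branches {I1, C1, R4, R5, R6, V1} → V_1 = 0.005340+0.1327j
Node n2: branches {L1, R1, C3, R7, C6, V1} → V_2 = -13.39+0.1327j
Node n3: branches {R2, C3, I4} → V_3 = -14.87+0.4702j
Node n4: branches {I1, R3, C2, R5, I2, I3, R6, R7, L3} → V_4 = -0.6276-2.367j
Node n5: branches {I2, I3, L2, C5, L3, C6} → V_5 = 1.263-2.926j
Node n6: branches {L1, R2, C2, L2, C4, C5} → V_6 = -14.90+0.4528j
Node n7: branches {R1, R3, I4} → V_7 = -12.09-0.2201j
Source currents: i(V1)=-0.3918-1.579j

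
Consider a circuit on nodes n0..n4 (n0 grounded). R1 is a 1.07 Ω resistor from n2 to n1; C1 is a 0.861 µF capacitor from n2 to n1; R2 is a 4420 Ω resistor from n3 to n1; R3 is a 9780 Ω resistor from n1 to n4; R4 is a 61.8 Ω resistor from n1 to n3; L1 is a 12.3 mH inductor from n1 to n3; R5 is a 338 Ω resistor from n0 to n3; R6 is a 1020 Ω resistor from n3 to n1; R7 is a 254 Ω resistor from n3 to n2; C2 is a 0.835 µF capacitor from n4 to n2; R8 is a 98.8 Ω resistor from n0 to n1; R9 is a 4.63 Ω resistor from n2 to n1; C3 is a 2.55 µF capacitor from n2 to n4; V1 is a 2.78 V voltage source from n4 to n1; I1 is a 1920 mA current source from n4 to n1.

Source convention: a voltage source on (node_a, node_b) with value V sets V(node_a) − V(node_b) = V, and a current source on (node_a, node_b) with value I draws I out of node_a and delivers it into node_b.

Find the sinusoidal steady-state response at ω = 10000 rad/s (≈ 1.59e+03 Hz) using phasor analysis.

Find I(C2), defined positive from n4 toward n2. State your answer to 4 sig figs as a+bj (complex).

0.0006800+0.02319j A

MNA unknowns: 4 node voltages V₁..V_4 plus 1 source current (V1)
R1: Y=0.9346+0.000j on G[2,1]
C1: Y=0.000+0.008610j on G[2,1]
R2: Y=0.0002262+0.000j on G[3,1]
R3: Y=0.0001022+0.000j on G[1,4]
R4: Y=0.01618+0.000j on G[1,3]
L1: Y=0.000-0.008130j on G[1,3]
R5: Y=0.002959+0.000j on G[0,3]
R6: Y=0.0009804+0.000j on G[3,1]
R7: Y=0.003937+0.000j on G[3,2]
C2: Y=0.000+0.008350j on G[4,2]
R8: Y=0.01012+0.000j on G[0,1]
R9: Y=0.2160+0.000j on G[2,1]
C3: Y=0.000+0.02550j on G[2,4]
V1: row V4−V1=2.78, i_V1 at 4,1
I1: z[4]−=1.92, z[1]+=1.92
solve → V1=0.0008448-0.002780j, V2=0.003827+0.07866j, V3=-0.002890+0.009512j, V4=2.781-0.002780j
aux → i_V1=-1.923-0.09400j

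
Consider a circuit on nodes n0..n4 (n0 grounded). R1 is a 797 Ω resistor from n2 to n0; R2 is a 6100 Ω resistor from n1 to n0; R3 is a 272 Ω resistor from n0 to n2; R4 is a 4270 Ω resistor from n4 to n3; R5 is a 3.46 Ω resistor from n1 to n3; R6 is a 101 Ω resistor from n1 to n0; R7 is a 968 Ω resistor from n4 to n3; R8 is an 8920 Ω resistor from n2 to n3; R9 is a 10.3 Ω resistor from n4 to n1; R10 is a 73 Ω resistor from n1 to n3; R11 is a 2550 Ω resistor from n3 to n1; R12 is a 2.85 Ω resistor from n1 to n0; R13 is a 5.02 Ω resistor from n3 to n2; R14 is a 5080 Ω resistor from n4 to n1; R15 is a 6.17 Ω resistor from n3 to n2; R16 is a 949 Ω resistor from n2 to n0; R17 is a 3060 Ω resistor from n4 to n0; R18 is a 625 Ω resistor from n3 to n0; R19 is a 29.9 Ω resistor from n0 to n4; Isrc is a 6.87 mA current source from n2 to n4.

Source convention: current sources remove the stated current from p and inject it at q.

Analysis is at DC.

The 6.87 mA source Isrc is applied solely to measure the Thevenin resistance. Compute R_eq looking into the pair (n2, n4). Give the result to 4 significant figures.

MNA unknowns: 4 node voltages V₁..V_4
R1: Y=0.001255 on G[2,0]
R2: Y=0.0001639 on G[1,0]
R3: Y=0.003676 on G[0,2]
R4: Y=0.0002342 on G[4,3]
R5: Y=0.2890 on G[1,3]
R6: Y=0.009901 on G[1,0]
R7: Y=0.001033 on G[4,3]
R8: Y=0.0001121 on G[2,3]
R9: Y=0.09709 on G[4,1]
R10: Y=0.01370 on G[1,3]
R11: Y=0.0003922 on G[3,1]
R12: Y=0.3509 on G[1,0]
R13: Y=0.1992 on G[3,2]
R14: Y=0.0001969 on G[4,1]
R15: Y=0.1621 on G[3,2]
R16: Y=0.001054 on G[2,0]
R17: Y=0.0003268 on G[4,0]
R18: Y=0.001600 on G[3,0]
R19: Y=0.03344 on G[0,4]
Isrc: z[2]−=0.00687, z[4]+=0.00687
solve → V1=-0.003747, V2=-0.04340, V3=-0.02511, V4=0.04892

R_eq = 13.44 Ω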